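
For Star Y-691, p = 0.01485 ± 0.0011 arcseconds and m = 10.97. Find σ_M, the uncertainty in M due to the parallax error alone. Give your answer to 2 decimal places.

σ_M = 0.16 mag

M = m − 5 log₁₀ d + 5 = m + 5 log₁₀ p + 5, so ∂M/∂p = 5/(p ln 10).
σ_M = (5/ln 10) · (σ_p/p) = 2.1715 × 0.0011/0.01485 = 2.1715 × 0.074074 = 0.16085.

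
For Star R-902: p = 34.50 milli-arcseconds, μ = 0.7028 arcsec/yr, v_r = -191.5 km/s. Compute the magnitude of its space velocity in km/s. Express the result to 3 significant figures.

214 km/s

d = 1/p = 1/0.03450″ = 28.986 pc.
v_t = 4.740 μ d = 4.740 × 0.7028 × 28.986 = 96.56 km/s.
v = √(v_r² + v_t²) = √((-191.5)² + 96.56²) = √45996.1 = 214.47 km/s.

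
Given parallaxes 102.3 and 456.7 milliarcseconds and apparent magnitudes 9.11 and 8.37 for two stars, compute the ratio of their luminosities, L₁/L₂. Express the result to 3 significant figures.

d₁ = 1/p₁ = 1/0.1023″ = 9.7752 pc; d₂ = 1/p₂ = 1/0.4567″ = 2.1896 pc.
M₁ = m₁ − 5 log₁₀ d₁ + 5 = 9.11 − 4.9506 + 5 = 9.1594.
M₂ = 8.37 − 1.7018 + 5 = 11.6682.
L₁/L₂ = 10^(0.4(M₂ − M₁)) = 10^(0.4 × 2.5088) = 10^1.00352 = 10.081.

L₁/L₂ = 10.1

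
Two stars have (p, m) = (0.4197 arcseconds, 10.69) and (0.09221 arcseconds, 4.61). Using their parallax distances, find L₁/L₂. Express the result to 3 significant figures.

d₁ = 1/p₁ = 1/0.4197″ = 2.3827 pc; d₂ = 1/p₂ = 1/0.09221″ = 10.845 pc.
M₁ = m₁ − 5 log₁₀ d₁ + 5 = 10.69 − 1.8853 + 5 = 13.8047.
M₂ = 4.61 − 5.1761 + 5 = 4.4339.
L₁/L₂ = 10^(0.4(M₂ − M₁)) = 10^(0.4 × (-9.3708)) = 10^(-3.74832) = 0.00017852.

L₁/L₂ = 0.000179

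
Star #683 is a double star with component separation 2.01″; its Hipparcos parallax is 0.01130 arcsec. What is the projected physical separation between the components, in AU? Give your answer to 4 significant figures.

d = 1/p = 1/0.01130″ = 88.496 pc.
At distance d (pc), an angle of θ arcsec spans θ·d AU: s = 2.01 × 88.496 = 177.88 AU.

177.9 AU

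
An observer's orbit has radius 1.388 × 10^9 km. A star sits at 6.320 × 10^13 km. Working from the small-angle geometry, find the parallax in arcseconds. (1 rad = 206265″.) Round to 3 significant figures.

4.53 arcsec

θ ≈ B/d = (1.388 × 10^9) / (6.320 × 10^13) = 2.1962 × 10^-5 rad.
In arcseconds: 2.1962 × 10^-5 × 206265 = 4.53″.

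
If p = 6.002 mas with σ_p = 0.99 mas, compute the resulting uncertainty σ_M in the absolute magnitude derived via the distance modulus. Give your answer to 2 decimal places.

M = m − 5 log₁₀ d + 5 = m + 5 log₁₀ p + 5, so ∂M/∂p = 5/(p ln 10).
σ_M = (5/ln 10) · (σ_p/p) = 2.1715 × 0.99/6.002 = 2.1715 × 0.16495 = 0.35819.

σ_M = 0.36 mag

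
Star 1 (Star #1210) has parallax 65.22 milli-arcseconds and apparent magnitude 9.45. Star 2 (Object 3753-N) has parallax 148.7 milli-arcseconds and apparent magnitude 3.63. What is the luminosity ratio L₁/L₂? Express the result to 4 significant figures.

d₁ = 1/p₁ = 1/0.06522″ = 15.333 pc; d₂ = 1/p₂ = 1/0.1487″ = 6.7249 pc.
M₁ = m₁ − 5 log₁₀ d₁ + 5 = 9.45 − 5.9281 + 5 = 8.5219.
M₂ = 3.63 − 4.1384 + 5 = 4.4916.
L₁/L₂ = 10^(0.4(M₂ − M₁)) = 10^(0.4 × (-4.0303)) = 10^(-1.61212) = 0.024428.

L₁/L₂ = 0.02443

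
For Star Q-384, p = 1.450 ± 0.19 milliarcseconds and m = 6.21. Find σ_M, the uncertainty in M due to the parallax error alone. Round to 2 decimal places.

M = m − 5 log₁₀ d + 5 = m + 5 log₁₀ p + 5, so ∂M/∂p = 5/(p ln 10).
σ_M = (5/ln 10) · (σ_p/p) = 2.1715 × 0.19/1.450 = 2.1715 × 0.13103 = 0.28453.

σ_M = 0.28 mag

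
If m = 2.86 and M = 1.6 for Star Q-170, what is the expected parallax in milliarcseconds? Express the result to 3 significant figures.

m − M = 2.86 − 1.6 = 1.26.
d = 10^((m−M)/5 + 1) = 10^1.252 = 17.865 pc.
p = 1/d = 1/17.865 = 0.055975 arcsec = 55.975 mas.

56.0 mas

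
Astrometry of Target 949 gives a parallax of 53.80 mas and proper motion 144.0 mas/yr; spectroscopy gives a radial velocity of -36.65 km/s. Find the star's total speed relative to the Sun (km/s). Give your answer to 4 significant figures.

38.78 km/s

d = 1/p = 1/0.05380″ = 18.587 pc.
μ = 144.0 mas/yr = 0.1440 ″/yr.
v_t = 4.740 μ d = 4.740 × 0.1440 × 18.587 = 12.687 km/s.
v = √(v_r² + v_t²) = √((-36.65)² + 12.687²) = √1504.18 = 38.784 km/s.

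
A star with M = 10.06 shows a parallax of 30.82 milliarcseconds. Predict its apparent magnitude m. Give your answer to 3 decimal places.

d = 1/p = 1/0.03082″ = 32.446 pc.
m − M = 5 log₁₀ d − 5 = 5 log₁₀(32.446) − 5 = 7.5558 − 5 = 2.5558.
m = M + (m − M) = 10.06 + 2.5558 = 12.616.

m = 12.616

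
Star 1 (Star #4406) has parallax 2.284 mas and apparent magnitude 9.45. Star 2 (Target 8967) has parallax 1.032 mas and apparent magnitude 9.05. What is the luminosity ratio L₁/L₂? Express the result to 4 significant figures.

d₁ = 1/p₁ = 1/0.002284″ = 437.83 pc; d₂ = 1/p₂ = 1/0.001032″ = 968.99 pc.
M₁ = m₁ − 5 log₁₀ d₁ + 5 = 9.45 − 13.2065 + 5 = 1.2435.
M₂ = 9.05 − 14.9316 + 5 = -0.8816.
L₁/L₂ = 10^(0.4(M₂ − M₁)) = 10^(0.4 × (-2.1251)) = 10^(-0.85004) = 0.14124.

L₁/L₂ = 0.1412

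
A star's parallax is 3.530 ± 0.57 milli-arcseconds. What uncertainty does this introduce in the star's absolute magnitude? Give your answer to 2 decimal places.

M = m − 5 log₁₀ d + 5 = m + 5 log₁₀ p + 5, so ∂M/∂p = 5/(p ln 10).
σ_M = (5/ln 10) · (σ_p/p) = 2.1715 × 0.57/3.530 = 2.1715 × 0.16147 = 0.35063.

σ_M = 0.35 mag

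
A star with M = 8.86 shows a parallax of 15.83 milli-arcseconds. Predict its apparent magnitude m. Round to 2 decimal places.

m = 12.86

d = 1/p = 1/0.01583″ = 63.171 pc.
m − M = 5 log₁₀ d − 5 = 5 log₁₀(63.171) − 5 = 9.0026 − 5 = 4.0026.
m = M + (m − M) = 8.86 + 4.0026 = 12.86.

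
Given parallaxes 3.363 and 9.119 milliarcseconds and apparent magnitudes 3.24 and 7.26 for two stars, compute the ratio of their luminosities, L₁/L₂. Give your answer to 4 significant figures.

L₁/L₂ = 298.2

d₁ = 1/p₁ = 1/0.003363″ = 297.35 pc; d₂ = 1/p₂ = 1/0.009119″ = 109.66 pc.
M₁ = m₁ − 5 log₁₀ d₁ + 5 = 3.24 − 12.3663 + 5 = -4.1263.
M₂ = 7.26 − 10.2002 + 5 = 2.0598.
L₁/L₂ = 10^(0.4(M₂ − M₁)) = 10^(0.4 × 6.1861) = 10^2.47444 = 298.15.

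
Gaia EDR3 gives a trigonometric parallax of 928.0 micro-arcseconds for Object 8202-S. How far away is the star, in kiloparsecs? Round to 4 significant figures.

p = 928.0 micro-arcseconds = 0.0009280 arcsec.
d = 1/p = 1/0.0009280 = 1077.6 pc.
= 1.0776 kpc.

1.078 kpc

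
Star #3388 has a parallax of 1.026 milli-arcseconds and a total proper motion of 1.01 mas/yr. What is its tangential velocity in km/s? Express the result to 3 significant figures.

4.67 km/s

d = 1/p = 1/0.001026″ = 974.66 pc.
μ = 1.01 mas/yr = 0.00101 ″/yr.
v_t = 4.74 × μ × d = 4.74 × 0.00101 × 974.66 = 4.6661 km/s.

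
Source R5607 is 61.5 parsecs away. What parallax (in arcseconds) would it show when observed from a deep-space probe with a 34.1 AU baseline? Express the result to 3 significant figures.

0.554 arcsec

p (arcsec) = B (AU) / d (pc).
p = 34.1 / 61.5 = 0.55447 arcsec.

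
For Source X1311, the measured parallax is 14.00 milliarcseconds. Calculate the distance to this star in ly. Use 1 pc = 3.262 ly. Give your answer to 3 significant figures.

p = 14.00 milliarcseconds = 0.01400 arcsec.
d = 1/p = 1/0.01400 = 71.429 pc.
In light-years: 71.429 × 3.262 = 233 ly.

233 ly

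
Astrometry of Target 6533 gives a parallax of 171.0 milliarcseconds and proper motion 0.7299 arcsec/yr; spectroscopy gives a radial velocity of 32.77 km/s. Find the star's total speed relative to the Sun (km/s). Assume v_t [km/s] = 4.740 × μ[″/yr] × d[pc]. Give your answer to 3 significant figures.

38.5 km/s

d = 1/p = 1/0.1710″ = 5.848 pc.
v_t = 4.740 μ d = 4.740 × 0.7299 × 5.848 = 20.232 km/s.
v = √(v_r² + v_t²) = √(32.77² + 20.232²) = √1483.21 = 38.512 km/s.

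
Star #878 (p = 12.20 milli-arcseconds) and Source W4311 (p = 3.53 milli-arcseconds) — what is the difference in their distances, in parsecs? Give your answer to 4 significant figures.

201.3 pc

d_A = 1/0.01220″ = 81.967 pc; d_B = 1/0.003530″ = 283.29 pc.
|d_B − d_A| = |283.29 − 81.967| = 201.32 pc.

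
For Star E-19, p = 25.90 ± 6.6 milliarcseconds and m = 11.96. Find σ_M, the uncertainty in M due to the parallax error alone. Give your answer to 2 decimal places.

M = m − 5 log₁₀ d + 5 = m + 5 log₁₀ p + 5, so ∂M/∂p = 5/(p ln 10).
σ_M = (5/ln 10) · (σ_p/p) = 2.1715 × 6.6/25.90 = 2.1715 × 0.25483 = 0.55336.

σ_M = 0.55 mag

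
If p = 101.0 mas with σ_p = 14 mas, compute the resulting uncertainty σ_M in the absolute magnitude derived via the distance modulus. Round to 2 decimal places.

σ_M = 0.30 mag

M = m − 5 log₁₀ d + 5 = m + 5 log₁₀ p + 5, so ∂M/∂p = 5/(p ln 10).
σ_M = (5/ln 10) · (σ_p/p) = 2.1715 × 14/101.0 = 2.1715 × 0.13861 = 0.30099.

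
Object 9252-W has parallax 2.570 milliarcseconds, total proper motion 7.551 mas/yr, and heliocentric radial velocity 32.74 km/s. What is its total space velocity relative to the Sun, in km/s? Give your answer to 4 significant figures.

d = 1/p = 1/0.002570″ = 389.11 pc.
μ = 7.551 mas/yr = 0.007551 ″/yr.
v_t = 4.740 μ d = 4.740 × 0.007551 × 389.11 = 13.927 km/s.
v = √(v_r² + v_t²) = √(32.74² + 13.927²) = √1265.87 = 35.579 km/s.

35.58 km/s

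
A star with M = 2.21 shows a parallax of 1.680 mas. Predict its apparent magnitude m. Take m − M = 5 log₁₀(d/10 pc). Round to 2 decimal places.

m = 11.08

d = 1/p = 1/0.001680″ = 595.24 pc.
m − M = 5 log₁₀ d − 5 = 5 log₁₀(595.24) − 5 = 13.8735 − 5 = 8.8735.
m = M + (m − M) = 2.21 + 8.8735 = 11.08.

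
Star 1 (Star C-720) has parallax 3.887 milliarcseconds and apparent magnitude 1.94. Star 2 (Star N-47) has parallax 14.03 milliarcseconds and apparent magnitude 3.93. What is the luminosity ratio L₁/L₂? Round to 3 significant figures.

L₁/L₂ = 81.4

d₁ = 1/p₁ = 1/0.003887″ = 257.27 pc; d₂ = 1/p₂ = 1/0.01403″ = 71.276 pc.
M₁ = m₁ − 5 log₁₀ d₁ + 5 = 1.94 − 12.0519 + 5 = -5.1119.
M₂ = 3.93 − 9.2647 + 5 = -0.3347.
L₁/L₂ = 10^(0.4(M₂ − M₁)) = 10^(0.4 × 4.7772) = 10^1.91088 = 81.448.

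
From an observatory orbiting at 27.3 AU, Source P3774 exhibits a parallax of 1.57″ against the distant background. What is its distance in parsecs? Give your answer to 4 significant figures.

With baseline B (in AU) and parallax p (in arcsec), d = B/p parsecs.
d = 27.3 / 1.57 = 17.389 pc.

17.39 pc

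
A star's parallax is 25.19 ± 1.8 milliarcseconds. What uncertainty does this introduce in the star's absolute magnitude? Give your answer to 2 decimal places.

M = m − 5 log₁₀ d + 5 = m + 5 log₁₀ p + 5, so ∂M/∂p = 5/(p ln 10).
σ_M = (5/ln 10) · (σ_p/p) = 2.1715 × 1.8/25.19 = 2.1715 × 0.071457 = 0.15517.

σ_M = 0.16 mag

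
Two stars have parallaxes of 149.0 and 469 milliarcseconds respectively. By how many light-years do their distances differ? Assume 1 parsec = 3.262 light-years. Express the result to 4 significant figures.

14.94 ly

d_A = 1/0.1490″ = 6.7114 pc; d_B = 1/0.4690″ = 2.1322 pc.
|d_B − d_A| = |2.1322 − 6.7114| = 4.5792 pc = 4.5792 × 3.262 ly = 14.937 ly.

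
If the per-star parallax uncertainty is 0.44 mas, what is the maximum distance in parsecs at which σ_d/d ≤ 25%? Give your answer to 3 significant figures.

σ_d/d = σ_p/p, so the condition is σ_p/p ≤ 0.25, i.e. p ≥ σ_p/0.25.
p_min = 0.44/0.25 = 1.76 mas = 0.00176 arcsec.
d_max = 1/p_min = 1/0.00176 = 568.18 pc.

568 pc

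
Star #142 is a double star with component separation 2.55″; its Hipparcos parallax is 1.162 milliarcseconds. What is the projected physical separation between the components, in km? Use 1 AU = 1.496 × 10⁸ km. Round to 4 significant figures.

d = 1/p = 1/0.001162″ = 860.59 pc.
At distance d (pc), an angle of θ arcsec spans θ·d AU: s = 2.55 × 860.59 = 2194.5 AU.
= 2194.5 × 1.496 × 10⁸ km = 3.2830 × 10^11 km.

3.283 × 10^11 km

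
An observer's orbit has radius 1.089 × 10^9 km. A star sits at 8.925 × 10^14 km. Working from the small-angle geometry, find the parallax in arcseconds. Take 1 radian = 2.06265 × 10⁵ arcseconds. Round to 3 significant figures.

θ ≈ B/d = (1.089 × 10^9) / (8.925 × 10^14) = 1.2202 × 10^-6 rad.
In arcseconds: 1.2202 × 10^-6 × 206265 = 0.25168″.

0.252 arcsec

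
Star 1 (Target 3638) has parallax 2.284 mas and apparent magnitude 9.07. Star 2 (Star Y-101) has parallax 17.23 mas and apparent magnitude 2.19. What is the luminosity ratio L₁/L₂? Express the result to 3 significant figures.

d₁ = 1/p₁ = 1/0.002284″ = 437.83 pc; d₂ = 1/p₂ = 1/0.01723″ = 58.038 pc.
M₁ = m₁ − 5 log₁₀ d₁ + 5 = 9.07 − 13.2065 + 5 = 0.8635.
M₂ = 2.19 − 8.8186 + 5 = -1.6286.
L₁/L₂ = 10^(0.4(M₂ − M₁)) = 10^(0.4 × (-2.4921)) = 10^(-0.99684) = 0.10073.

L₁/L₂ = 0.101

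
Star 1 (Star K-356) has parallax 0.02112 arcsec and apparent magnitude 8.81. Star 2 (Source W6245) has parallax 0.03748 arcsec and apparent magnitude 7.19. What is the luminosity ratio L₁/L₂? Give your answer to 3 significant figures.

d₁ = 1/p₁ = 1/0.02112″ = 47.348 pc; d₂ = 1/p₂ = 1/0.03748″ = 26.681 pc.
M₁ = m₁ − 5 log₁₀ d₁ + 5 = 8.81 − 8.3765 + 5 = 5.4335.
M₂ = 7.19 − 7.1310 + 5 = 5.0590.
L₁/L₂ = 10^(0.4(M₂ − M₁)) = 10^(0.4 × (-0.3745)) = 10^(-0.14980) = 0.70827.

L₁/L₂ = 0.708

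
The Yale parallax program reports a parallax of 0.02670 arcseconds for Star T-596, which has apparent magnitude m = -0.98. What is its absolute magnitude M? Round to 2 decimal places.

d = 1/p = 1/0.02670″ = 37.453 pc.
m − M = 5 log₁₀(37.453) − 5 = 7.8674 − 5 = 2.8674.
M = m − (m − M) = -0.98 − 2.8674 = -3.85.

M = -3.85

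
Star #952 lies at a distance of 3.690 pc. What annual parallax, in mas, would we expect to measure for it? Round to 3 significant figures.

p = 1/d = 1/3.69 = 0.271 arcsec.
= 0.271 × 1000 = 271 mas.

271 mas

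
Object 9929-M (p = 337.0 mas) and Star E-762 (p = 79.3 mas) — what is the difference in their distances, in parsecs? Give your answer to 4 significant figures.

d_A = 1/0.3370″ = 2.9674 pc; d_B = 1/0.07930″ = 12.61 pc.
|d_B − d_A| = |12.61 − 2.9674| = 9.6426 pc.

9.643 pc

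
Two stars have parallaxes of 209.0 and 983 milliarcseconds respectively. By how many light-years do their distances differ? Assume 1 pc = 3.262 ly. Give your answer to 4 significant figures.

12.29 ly

d_A = 1/0.2090″ = 4.7847 pc; d_B = 1/0.9830″ = 1.0173 pc.
|d_B − d_A| = |1.0173 − 4.7847| = 3.7674 pc = 3.7674 × 3.262 ly = 12.289 ly.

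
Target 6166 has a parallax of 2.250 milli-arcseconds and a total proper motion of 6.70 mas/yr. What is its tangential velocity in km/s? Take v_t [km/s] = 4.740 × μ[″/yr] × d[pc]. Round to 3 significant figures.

d = 1/p = 1/0.002250″ = 444.44 pc.
μ = 6.70 mas/yr = 0.00670 ″/yr.
v_t = 4.74 × μ × d = 4.74 × 0.00670 × 444.44 = 14.115 km/s.

14.1 km/s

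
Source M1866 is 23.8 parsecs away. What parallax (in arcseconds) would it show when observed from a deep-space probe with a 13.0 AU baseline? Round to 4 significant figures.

p (arcsec) = B (AU) / d (pc).
p = 13.0 / 23.8 = 0.54622 arcsec.

0.5462 arcsec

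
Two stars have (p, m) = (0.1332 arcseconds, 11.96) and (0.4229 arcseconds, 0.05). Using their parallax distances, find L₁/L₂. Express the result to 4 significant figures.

L₁/L₂ = 0.0001736

d₁ = 1/p₁ = 1/0.1332″ = 7.5075 pc; d₂ = 1/p₂ = 1/0.4229″ = 2.3646 pc.
M₁ = m₁ − 5 log₁₀ d₁ + 5 = 11.96 − 4.3775 + 5 = 12.5825.
M₂ = 0.05 − 1.8688 + 5 = 3.1812.
L₁/L₂ = 10^(0.4(M₂ − M₁)) = 10^(0.4 × (-9.4013)) = 10^(-3.76052) = 0.00017357.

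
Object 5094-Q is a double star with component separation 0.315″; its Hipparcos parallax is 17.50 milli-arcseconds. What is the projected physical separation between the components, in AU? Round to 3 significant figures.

18.0 AU

d = 1/p = 1/0.01750″ = 57.143 pc.
At distance d (pc), an angle of θ arcsec spans θ·d AU: s = 0.315 × 57.143 = 18 AU.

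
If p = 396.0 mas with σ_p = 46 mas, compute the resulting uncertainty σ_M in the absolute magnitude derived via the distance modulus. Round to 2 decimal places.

σ_M = 0.25 mag

M = m − 5 log₁₀ d + 5 = m + 5 log₁₀ p + 5, so ∂M/∂p = 5/(p ln 10).
σ_M = (5/ln 10) · (σ_p/p) = 2.1715 × 46/396.0 = 2.1715 × 0.11616 = 0.25224.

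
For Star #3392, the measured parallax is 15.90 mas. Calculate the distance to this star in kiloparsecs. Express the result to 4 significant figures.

0.06289 kpc

p = 15.90 mas = 0.01590 arcsec.
d = 1/p = 1/0.01590 = 62.893 pc.
= 0.062893 kpc.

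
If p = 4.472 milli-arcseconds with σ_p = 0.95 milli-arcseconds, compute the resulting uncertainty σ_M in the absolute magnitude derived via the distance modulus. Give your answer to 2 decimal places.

σ_M = 0.46 mag

M = m − 5 log₁₀ d + 5 = m + 5 log₁₀ p + 5, so ∂M/∂p = 5/(p ln 10).
σ_M = (5/ln 10) · (σ_p/p) = 2.1715 × 0.95/4.472 = 2.1715 × 0.21243 = 0.46129.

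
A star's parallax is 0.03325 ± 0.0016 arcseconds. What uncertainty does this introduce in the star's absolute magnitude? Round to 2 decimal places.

σ_M = 0.10 mag

M = m − 5 log₁₀ d + 5 = m + 5 log₁₀ p + 5, so ∂M/∂p = 5/(p ln 10).
σ_M = (5/ln 10) · (σ_p/p) = 2.1715 × 0.0016/0.03325 = 2.1715 × 0.04812 = 0.10449.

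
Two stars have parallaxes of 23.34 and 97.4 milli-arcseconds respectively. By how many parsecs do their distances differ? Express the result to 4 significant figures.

d_A = 1/0.02334″ = 42.845 pc; d_B = 1/0.09740″ = 10.267 pc.
|d_B − d_A| = |10.267 − 42.845| = 32.578 pc.

32.58 pc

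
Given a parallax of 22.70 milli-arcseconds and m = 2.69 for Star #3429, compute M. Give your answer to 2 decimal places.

d = 1/p = 1/0.02270″ = 44.053 pc.
m − M = 5 log₁₀(44.053) − 5 = 8.2199 − 5 = 3.2199.
M = m − (m − M) = 2.69 − 3.2199 = -0.53.

M = -0.53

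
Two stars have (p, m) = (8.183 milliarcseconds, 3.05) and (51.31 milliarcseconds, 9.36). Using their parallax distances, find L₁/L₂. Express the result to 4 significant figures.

d₁ = 1/p₁ = 1/0.008183″ = 122.2 pc; d₂ = 1/p₂ = 1/0.05131″ = 19.489 pc.
M₁ = m₁ − 5 log₁₀ d₁ + 5 = 3.05 − 10.4354 + 5 = -2.3854.
M₂ = 9.36 − 6.4489 + 5 = 7.9111.
L₁/L₂ = 10^(0.4(M₂ − M₁)) = 10^(0.4 × 10.2965) = 10^4.11860 = 13140.

L₁/L₂ = 13140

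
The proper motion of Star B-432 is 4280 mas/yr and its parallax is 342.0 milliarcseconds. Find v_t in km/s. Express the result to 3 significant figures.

59.3 km/s

d = 1/p = 1/0.3420″ = 2.924 pc.
μ = 4280 mas/yr = 4.28 ″/yr.
v_t = 4.74 × μ × d = 4.74 × 4.28 × 2.924 = 59.32 km/s.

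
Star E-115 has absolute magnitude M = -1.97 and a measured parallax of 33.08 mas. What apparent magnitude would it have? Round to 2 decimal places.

d = 1/p = 1/0.03308″ = 30.23 pc.
m − M = 5 log₁₀ d − 5 = 5 log₁₀(30.23) − 5 = 7.4022 − 5 = 2.4022.
m = M + (m − M) = -1.97 + 2.4022 = 0.43.

m = 0.43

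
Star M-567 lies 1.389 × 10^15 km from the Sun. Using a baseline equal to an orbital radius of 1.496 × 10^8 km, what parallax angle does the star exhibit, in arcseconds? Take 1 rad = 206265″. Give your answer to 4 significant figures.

0.02222 arcsec

θ ≈ B/d = (1.496 × 10^8) / (1.389 × 10^15) = 1.0770 × 10^-7 rad.
In arcseconds: 1.0770 × 10^-7 × 206265 = 0.022215″.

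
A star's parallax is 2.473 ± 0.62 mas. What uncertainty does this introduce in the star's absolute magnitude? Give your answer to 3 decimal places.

σ_M = 0.544 mag

M = m − 5 log₁₀ d + 5 = m + 5 log₁₀ p + 5, so ∂M/∂p = 5/(p ln 10).
σ_M = (5/ln 10) · (σ_p/p) = 2.1715 × 0.62/2.473 = 2.1715 × 0.25071 = 0.54442.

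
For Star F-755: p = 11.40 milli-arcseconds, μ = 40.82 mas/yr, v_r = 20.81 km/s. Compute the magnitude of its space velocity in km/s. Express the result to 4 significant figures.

d = 1/p = 1/0.01140″ = 87.719 pc.
μ = 40.82 mas/yr = 0.04082 ″/yr.
v_t = 4.740 μ d = 4.740 × 0.04082 × 87.719 = 16.972 km/s.
v = √(v_r² + v_t²) = √(20.81² + 16.972²) = √721.105 = 26.853 km/s.

26.85 km/s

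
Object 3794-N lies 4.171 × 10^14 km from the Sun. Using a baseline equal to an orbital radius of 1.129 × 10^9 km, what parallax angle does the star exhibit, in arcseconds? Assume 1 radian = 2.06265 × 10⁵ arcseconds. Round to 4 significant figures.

θ ≈ B/d = (1.129 × 10^9) / (4.171 × 10^14) = 2.7068 × 10^-6 rad.
In arcseconds: 2.7068 × 10^-6 × 206265 = 0.55832″.

0.5583 arcsec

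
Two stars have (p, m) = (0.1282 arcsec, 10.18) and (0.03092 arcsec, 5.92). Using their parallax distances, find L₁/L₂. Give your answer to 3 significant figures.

d₁ = 1/p₁ = 1/0.1282″ = 7.8003 pc; d₂ = 1/p₂ = 1/0.03092″ = 32.342 pc.
M₁ = m₁ − 5 log₁₀ d₁ + 5 = 10.18 − 4.4606 + 5 = 10.7194.
M₂ = 5.92 − 7.5488 + 5 = 3.3712.
L₁/L₂ = 10^(0.4(M₂ − M₁)) = 10^(0.4 × (-7.3482)) = 10^(-2.93928) = 0.0011501.

L₁/L₂ = 0.00115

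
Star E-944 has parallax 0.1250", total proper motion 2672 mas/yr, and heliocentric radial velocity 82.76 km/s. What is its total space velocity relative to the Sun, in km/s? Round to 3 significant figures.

131 km/s

d = 1/p = 1/0.1250″ = 8 pc.
μ = 2672 mas/yr = 2.672 ″/yr.
v_t = 4.740 μ d = 4.740 × 2.672 × 8 = 101.32 km/s.
v = √(v_r² + v_t²) = √(82.76² + 101.32²) = √17115 = 130.82 km/s.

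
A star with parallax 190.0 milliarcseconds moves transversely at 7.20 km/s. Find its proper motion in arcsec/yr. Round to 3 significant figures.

d = 1/p = 1/0.1900″ = 5.2632 pc.
μ = v_t / (4.74 d) = 7.20 / (4.74 × 5.2632) = 7.20 / 24.948 = 0.2886 ″/yr.

0.289 arcsec/yr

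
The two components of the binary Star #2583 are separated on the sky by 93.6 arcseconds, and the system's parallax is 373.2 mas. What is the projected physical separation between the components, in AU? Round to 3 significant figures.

251 AU

d = 1/p = 1/0.3732″ = 2.6795 pc.
At distance d (pc), an angle of θ arcsec spans θ·d AU: s = 93.6 × 2.6795 = 250.8 AU.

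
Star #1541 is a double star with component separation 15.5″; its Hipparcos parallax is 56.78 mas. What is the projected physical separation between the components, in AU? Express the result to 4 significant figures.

d = 1/p = 1/0.05678″ = 17.612 pc.
At distance d (pc), an angle of θ arcsec spans θ·d AU: s = 15.5 × 17.612 = 272.99 AU.

273.0 AU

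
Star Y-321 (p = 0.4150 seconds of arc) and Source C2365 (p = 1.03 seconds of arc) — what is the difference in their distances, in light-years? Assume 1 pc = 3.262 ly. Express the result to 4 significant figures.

4.693 ly

d_A = 1/0.4150″ = 2.4096 pc; d_B = 1/1.030″ = 0.97087 pc.
|d_B − d_A| = |0.97087 − 2.4096| = 1.4387 pc = 1.4387 × 3.262 ly = 4.693 ly.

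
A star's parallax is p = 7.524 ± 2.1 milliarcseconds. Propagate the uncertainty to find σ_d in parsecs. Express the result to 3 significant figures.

37.1 pc

d = 1/p, so σ_d = σ_p / p².
σ_d = 0.00210 / (0.007524)² = 0.00210 / 0.000056611 = 37.095 pc.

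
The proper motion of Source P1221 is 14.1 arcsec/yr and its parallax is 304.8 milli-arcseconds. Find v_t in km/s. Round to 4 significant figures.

d = 1/p = 1/0.3048″ = 3.2808 pc.
v_t = 4.74 × μ × d = 4.74 × 14.1 × 3.2808 = 219.27 km/s.

219.3 km/s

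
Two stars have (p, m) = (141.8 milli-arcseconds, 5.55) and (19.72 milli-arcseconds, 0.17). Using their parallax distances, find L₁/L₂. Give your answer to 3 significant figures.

L₁/L₂ = 0.000136

d₁ = 1/p₁ = 1/0.1418″ = 7.0522 pc; d₂ = 1/p₂ = 1/0.01972″ = 50.71 pc.
M₁ = m₁ − 5 log₁₀ d₁ + 5 = 5.55 − 4.2416 + 5 = 6.3084.
M₂ = 0.17 − 8.5255 + 5 = -3.3555.
L₁/L₂ = 10^(0.4(M₂ − M₁)) = 10^(0.4 × (-9.6639)) = 10^(-3.86556) = 0.00013628.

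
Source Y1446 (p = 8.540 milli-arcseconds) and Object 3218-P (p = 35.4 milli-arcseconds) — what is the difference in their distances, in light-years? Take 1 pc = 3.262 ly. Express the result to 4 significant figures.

d_A = 1/0.008540″ = 117.1 pc; d_B = 1/0.03540″ = 28.249 pc.
|d_B − d_A| = |28.249 − 117.1| = 88.851 pc = 88.851 × 3.262 ly = 289.83 ly.

289.8 ly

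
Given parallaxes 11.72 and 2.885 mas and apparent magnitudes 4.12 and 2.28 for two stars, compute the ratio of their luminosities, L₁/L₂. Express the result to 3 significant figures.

L₁/L₂ = 0.0111

d₁ = 1/p₁ = 1/0.01172″ = 85.324 pc; d₂ = 1/p₂ = 1/0.002885″ = 346.62 pc.
M₁ = m₁ − 5 log₁₀ d₁ + 5 = 4.12 − 9.6554 + 5 = -0.5354.
M₂ = 2.28 − 12.6993 + 5 = -5.4193.
L₁/L₂ = 10^(0.4(M₂ − M₁)) = 10^(0.4 × (-4.8839)) = 10^(-1.95356) = 0.011129.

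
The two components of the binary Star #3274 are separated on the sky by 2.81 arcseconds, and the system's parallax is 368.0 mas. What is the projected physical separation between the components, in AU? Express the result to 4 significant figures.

7.636 AU

d = 1/p = 1/0.3680″ = 2.7174 pc.
At distance d (pc), an angle of θ arcsec spans θ·d AU: s = 2.81 × 2.7174 = 7.6359 AU.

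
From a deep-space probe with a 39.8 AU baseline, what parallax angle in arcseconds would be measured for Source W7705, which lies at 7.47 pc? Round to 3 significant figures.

p (arcsec) = B (AU) / d (pc).
p = 39.8 / 7.47 = 5.328 arcsec.

5.33 arcsec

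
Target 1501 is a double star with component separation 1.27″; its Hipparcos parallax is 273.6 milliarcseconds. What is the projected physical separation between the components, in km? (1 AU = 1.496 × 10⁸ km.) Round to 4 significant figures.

d = 1/p = 1/0.2736″ = 3.655 pc.
At distance d (pc), an angle of θ arcsec spans θ·d AU: s = 1.27 × 3.655 = 4.6419 AU.
= 4.6419 × 1.496 × 10⁸ km = 6.9443 × 10^8 km.

6.944 × 10^8 km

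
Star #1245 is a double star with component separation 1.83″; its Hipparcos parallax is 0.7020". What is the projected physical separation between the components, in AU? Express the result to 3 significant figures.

d = 1/p = 1/0.7020″ = 1.4245 pc.
At distance d (pc), an angle of θ arcsec spans θ·d AU: s = 1.83 × 1.4245 = 2.6068 AU.

2.61 AU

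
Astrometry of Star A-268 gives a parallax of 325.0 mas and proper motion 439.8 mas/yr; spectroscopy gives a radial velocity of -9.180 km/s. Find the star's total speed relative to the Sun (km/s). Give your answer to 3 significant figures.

d = 1/p = 1/0.3250″ = 3.0769 pc.
μ = 439.8 mas/yr = 0.4398 ″/yr.
v_t = 4.740 μ d = 4.740 × 0.4398 × 3.0769 = 6.4143 km/s.
v = √(v_r² + v_t²) = √((-9.180)² + 6.4143²) = √125.416 = 11.199 km/s.

11.2 km/s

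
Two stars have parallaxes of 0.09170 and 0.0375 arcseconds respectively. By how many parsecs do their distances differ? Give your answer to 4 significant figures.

d_A = 1/0.09170″ = 10.905 pc; d_B = 1/0.03750″ = 26.667 pc.
|d_B − d_A| = |26.667 − 10.905| = 15.762 pc.

15.76 pc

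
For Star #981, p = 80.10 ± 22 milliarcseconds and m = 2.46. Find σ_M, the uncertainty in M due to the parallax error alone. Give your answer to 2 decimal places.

σ_M = 0.60 mag

M = m − 5 log₁₀ d + 5 = m + 5 log₁₀ p + 5, so ∂M/∂p = 5/(p ln 10).
σ_M = (5/ln 10) · (σ_p/p) = 2.1715 × 22/80.10 = 2.1715 × 0.27466 = 0.59642.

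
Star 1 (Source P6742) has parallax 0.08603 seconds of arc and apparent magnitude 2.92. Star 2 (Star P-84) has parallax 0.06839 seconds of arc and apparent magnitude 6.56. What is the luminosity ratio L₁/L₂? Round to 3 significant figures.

d₁ = 1/p₁ = 1/0.08603″ = 11.624 pc; d₂ = 1/p₂ = 1/0.06839″ = 14.622 pc.
M₁ = m₁ − 5 log₁₀ d₁ + 5 = 2.92 − 5.3268 + 5 = 2.5932.
M₂ = 6.56 − 5.8250 + 5 = 5.7350.
L₁/L₂ = 10^(0.4(M₂ − M₁)) = 10^(0.4 × 3.1418) = 10^1.25672 = 18.06.

L₁/L₂ = 18.1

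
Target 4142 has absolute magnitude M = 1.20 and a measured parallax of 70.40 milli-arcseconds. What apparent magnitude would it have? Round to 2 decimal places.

m = 1.96

d = 1/p = 1/0.07040″ = 14.205 pc.
m − M = 5 log₁₀ d − 5 = 5 log₁₀(14.205) − 5 = 5.7622 − 5 = 0.7622.
m = M + (m − M) = 1.20 + 0.7622 = 1.96.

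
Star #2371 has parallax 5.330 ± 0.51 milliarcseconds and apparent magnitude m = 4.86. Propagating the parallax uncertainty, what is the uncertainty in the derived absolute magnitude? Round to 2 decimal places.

σ_M = 0.21 mag

M = m − 5 log₁₀ d + 5 = m + 5 log₁₀ p + 5, so ∂M/∂p = 5/(p ln 10).
σ_M = (5/ln 10) · (σ_p/p) = 2.1715 × 0.51/5.330 = 2.1715 × 0.095685 = 0.20778.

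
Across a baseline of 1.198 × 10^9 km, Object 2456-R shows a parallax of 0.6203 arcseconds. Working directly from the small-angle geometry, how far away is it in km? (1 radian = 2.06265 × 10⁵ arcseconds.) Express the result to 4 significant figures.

θ = 0.6203″ = 0.6203/206265 = 3.0073 × 10^-6 rad.
d = B/θ = (1.198 × 10^9) / (3.0073 × 10^-6) = 3.9836 × 10^14 km.

3.984 × 10^14 km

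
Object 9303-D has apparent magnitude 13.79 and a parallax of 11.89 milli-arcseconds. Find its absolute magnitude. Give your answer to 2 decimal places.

d = 1/p = 1/0.01189″ = 84.104 pc.
m − M = 5 log₁₀(84.104) − 5 = 9.6241 − 5 = 4.6241.
M = m − (m − M) = 13.79 − 4.6241 = 9.17.

M = 9.17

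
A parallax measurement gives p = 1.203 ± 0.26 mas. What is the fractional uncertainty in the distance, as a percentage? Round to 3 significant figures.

21.6%

For d = 1/p, |σ_d/d| = |σ_p/p|.
σ_p/p = 0.26 / 1.203 = 0.21613 = 21.613%.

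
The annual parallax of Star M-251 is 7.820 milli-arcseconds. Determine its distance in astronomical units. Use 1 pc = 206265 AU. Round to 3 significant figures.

2.64 × 10^7 AU

p = 7.820 milli-arcseconds = 0.007820 arcsec.
d = 1/p = 1/0.007820 = 127.88 pc.
In AU: 127.88 × 206265 = 2.6377 × 10^7 AU.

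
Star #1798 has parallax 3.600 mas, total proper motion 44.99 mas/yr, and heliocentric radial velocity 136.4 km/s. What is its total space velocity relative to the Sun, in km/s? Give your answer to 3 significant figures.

149 km/s

d = 1/p = 1/0.003600″ = 277.78 pc.
μ = 44.99 mas/yr = 0.04499 ″/yr.
v_t = 4.740 μ d = 4.740 × 0.04499 × 277.78 = 59.237 km/s.
v = √(v_r² + v_t²) = √(136.4² + 59.237²) = √22114 = 148.71 km/s.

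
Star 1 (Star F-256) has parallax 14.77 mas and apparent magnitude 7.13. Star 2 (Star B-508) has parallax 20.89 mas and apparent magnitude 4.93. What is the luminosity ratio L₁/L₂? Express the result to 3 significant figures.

d₁ = 1/p₁ = 1/0.01477″ = 67.705 pc; d₂ = 1/p₂ = 1/0.02089″ = 47.87 pc.
M₁ = m₁ − 5 log₁₀ d₁ + 5 = 7.13 − 9.1531 + 5 = 2.9769.
M₂ = 4.93 − 8.4003 + 5 = 1.5297.
L₁/L₂ = 10^(0.4(M₂ − M₁)) = 10^(0.4 × (-1.4472)) = 10^(-0.57888) = 0.26371.

L₁/L₂ = 0.264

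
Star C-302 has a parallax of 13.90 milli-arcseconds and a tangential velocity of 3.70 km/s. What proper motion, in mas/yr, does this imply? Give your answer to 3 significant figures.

10.9 mas/yr

d = 1/p = 1/0.01390″ = 71.942 pc.
μ = v_t / (4.74 d) = 3.70 / (4.74 × 71.942) = 3.70 / 341.01 = 0.01085 ″/yr = 10.85 mas/yr.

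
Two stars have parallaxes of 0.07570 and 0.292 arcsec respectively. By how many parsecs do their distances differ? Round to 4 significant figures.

d_A = 1/0.07570″ = 13.21 pc; d_B = 1/0.2920″ = 3.4247 pc.
|d_B − d_A| = |3.4247 − 13.21| = 9.7853 pc.

9.785 pc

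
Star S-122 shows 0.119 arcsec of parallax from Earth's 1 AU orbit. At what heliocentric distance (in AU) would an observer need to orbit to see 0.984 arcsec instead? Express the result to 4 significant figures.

8.269 AU

Parallax scales linearly with baseline: p ∝ B, so B = p_target / p_Earth × 1 AU.
B = 0.984 / 0.119 = 8.2689 AU.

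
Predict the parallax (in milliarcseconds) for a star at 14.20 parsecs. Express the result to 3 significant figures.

p = 1/d = 1/14.2 = 0.070423 arcsec.
= 0.070423 × 1000 = 70.423 mas.

70.4 mas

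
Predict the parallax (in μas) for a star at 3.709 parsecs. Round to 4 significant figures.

p = 1/d = 1/3.709 = 0.26961 arcsec.
= 0.26961 × 10⁶ = 2.6961 × 10^5 μas.

269600 μas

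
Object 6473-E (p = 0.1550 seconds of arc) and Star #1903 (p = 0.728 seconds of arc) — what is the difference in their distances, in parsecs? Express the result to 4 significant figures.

5.078 pc

d_A = 1/0.1550″ = 6.4516 pc; d_B = 1/0.7280″ = 1.3736 pc.
|d_B − d_A| = |1.3736 − 6.4516| = 5.078 pc.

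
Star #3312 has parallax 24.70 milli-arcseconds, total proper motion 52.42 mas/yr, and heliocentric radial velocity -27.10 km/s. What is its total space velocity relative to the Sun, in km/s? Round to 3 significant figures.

d = 1/p = 1/0.02470″ = 40.486 pc.
μ = 52.42 mas/yr = 0.05242 ″/yr.
v_t = 4.740 μ d = 4.740 × 0.05242 × 40.486 = 10.06 km/s.
v = √(v_r² + v_t²) = √((-27.10)² + 10.06²) = √835.614 = 28.907 km/s.

28.9 km/s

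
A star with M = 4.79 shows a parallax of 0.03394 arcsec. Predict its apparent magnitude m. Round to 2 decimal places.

m = 7.14

d = 1/p = 1/0.03394″ = 29.464 pc.
m − M = 5 log₁₀ d − 5 = 5 log₁₀(29.464) − 5 = 7.3465 − 5 = 2.3465.
m = M + (m − M) = 4.79 + 2.3465 = 7.14.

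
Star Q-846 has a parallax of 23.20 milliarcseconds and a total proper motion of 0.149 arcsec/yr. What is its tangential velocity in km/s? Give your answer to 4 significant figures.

30.44 km/s

d = 1/p = 1/0.02320″ = 43.103 pc.
v_t = 4.74 × μ × d = 4.74 × 0.149 × 43.103 = 30.442 km/s.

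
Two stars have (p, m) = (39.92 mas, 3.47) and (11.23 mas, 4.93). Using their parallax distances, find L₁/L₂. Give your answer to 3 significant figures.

d₁ = 1/p₁ = 1/0.03992″ = 25.05 pc; d₂ = 1/p₂ = 1/0.01123″ = 89.047 pc.
M₁ = m₁ − 5 log₁₀ d₁ + 5 = 3.47 − 6.9940 + 5 = 1.4760.
M₂ = 4.93 − 9.7481 + 5 = 0.1819.
L₁/L₂ = 10^(0.4(M₂ − M₁)) = 10^(0.4 × (-1.2941)) = 10^(-0.51764) = 0.30364.

L₁/L₂ = 0.304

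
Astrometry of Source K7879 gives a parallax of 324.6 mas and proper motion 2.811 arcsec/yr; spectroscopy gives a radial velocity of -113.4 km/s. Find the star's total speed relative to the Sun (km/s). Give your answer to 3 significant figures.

d = 1/p = 1/0.3246″ = 3.0807 pc.
v_t = 4.740 μ d = 4.740 × 2.811 × 3.0807 = 41.048 km/s.
v = √(v_r² + v_t²) = √((-113.4)² + 41.048²) = √14544.5 = 120.6 km/s.

121 km/s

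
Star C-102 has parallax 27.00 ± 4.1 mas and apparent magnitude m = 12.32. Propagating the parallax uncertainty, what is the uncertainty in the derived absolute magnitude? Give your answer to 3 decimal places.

M = m − 5 log₁₀ d + 5 = m + 5 log₁₀ p + 5, so ∂M/∂p = 5/(p ln 10).
σ_M = (5/ln 10) · (σ_p/p) = 2.1715 × 4.1/27.00 = 2.1715 × 0.15185 = 0.32974.

σ_M = 0.330 mag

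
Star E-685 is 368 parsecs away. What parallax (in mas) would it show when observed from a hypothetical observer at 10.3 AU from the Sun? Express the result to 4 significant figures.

27.99 mas

p (arcsec) = B (AU) / d (pc).
p = 10.3 / 368 = 0.027989 arcsec = 27.989 mas.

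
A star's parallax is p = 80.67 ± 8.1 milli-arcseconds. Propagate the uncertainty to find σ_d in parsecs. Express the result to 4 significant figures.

1.245 pc

d = 1/p, so σ_d = σ_p / p².
σ_d = 0.00810 / (0.08067)² = 0.00810 / 0.0065076 = 1.2447 pc.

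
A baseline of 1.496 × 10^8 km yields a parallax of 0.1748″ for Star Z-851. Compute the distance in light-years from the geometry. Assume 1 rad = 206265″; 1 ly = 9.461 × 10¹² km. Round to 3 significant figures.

18.7 ly

θ = 0.1748″ = 0.1748/206265 = 8.4745 × 10^-7 rad.
d = B/θ = (1.496 × 10^8) / (8.4745 × 10^-7) = 1.7653 × 10^14 km = (1.7653 × 10^14) / (9.461 × 10^12) ly = 18.659 ly.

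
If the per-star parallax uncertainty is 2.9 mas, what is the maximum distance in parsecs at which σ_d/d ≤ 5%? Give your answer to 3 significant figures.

σ_d/d = σ_p/p, so the condition is σ_p/p ≤ 0.05, i.e. p ≥ σ_p/0.05.
p_min = 2.9/0.05 = 58 mas = 0.058 arcsec.
d_max = 1/p_min = 1/0.058 = 17.241 pc.

17.2 pc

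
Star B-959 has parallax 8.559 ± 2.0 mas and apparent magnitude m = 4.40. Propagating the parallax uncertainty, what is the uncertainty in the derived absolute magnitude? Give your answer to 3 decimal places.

σ_M = 0.507 mag

M = m − 5 log₁₀ d + 5 = m + 5 log₁₀ p + 5, so ∂M/∂p = 5/(p ln 10).
σ_M = (5/ln 10) · (σ_p/p) = 2.1715 × 2.0/8.559 = 2.1715 × 0.23367 = 0.50741.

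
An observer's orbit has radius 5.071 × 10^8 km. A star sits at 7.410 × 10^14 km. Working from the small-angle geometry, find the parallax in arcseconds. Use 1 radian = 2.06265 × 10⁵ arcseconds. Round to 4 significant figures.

θ ≈ B/d = (5.071 × 10^8) / (7.410 × 10^14) = 6.8435 × 10^-7 rad.
In arcseconds: 6.8435 × 10^-7 × 206265 = 0.14116″.

0.1412 arcsec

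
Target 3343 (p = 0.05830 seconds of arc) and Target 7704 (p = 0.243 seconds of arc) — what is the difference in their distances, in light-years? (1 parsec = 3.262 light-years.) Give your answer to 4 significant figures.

42.53 ly

d_A = 1/0.05830″ = 17.153 pc; d_B = 1/0.2430″ = 4.1152 pc.
|d_B − d_A| = |4.1152 − 17.153| = 13.038 pc = 13.038 × 3.262 ly = 42.53 ly.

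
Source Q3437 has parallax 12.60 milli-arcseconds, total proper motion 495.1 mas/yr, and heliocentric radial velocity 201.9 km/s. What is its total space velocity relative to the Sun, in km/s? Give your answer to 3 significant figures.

275 km/s

d = 1/p = 1/0.01260″ = 79.365 pc.
μ = 495.1 mas/yr = 0.4951 ″/yr.
v_t = 4.740 μ d = 4.740 × 0.4951 × 79.365 = 186.25 km/s.
v = √(v_r² + v_t²) = √(201.9² + 186.25²) = √75452.7 = 274.69 km/s.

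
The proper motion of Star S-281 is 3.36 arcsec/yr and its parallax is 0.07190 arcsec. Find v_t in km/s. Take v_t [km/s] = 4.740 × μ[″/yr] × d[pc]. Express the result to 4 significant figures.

d = 1/p = 1/0.07190″ = 13.908 pc.
v_t = 4.74 × μ × d = 4.74 × 3.36 × 13.908 = 221.5 km/s.

221.5 km/s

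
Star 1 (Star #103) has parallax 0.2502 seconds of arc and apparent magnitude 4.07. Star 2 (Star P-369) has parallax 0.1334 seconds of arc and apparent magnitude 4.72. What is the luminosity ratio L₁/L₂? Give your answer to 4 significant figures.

d₁ = 1/p₁ = 1/0.2502″ = 3.9968 pc; d₂ = 1/p₂ = 1/0.1334″ = 7.4963 pc.
M₁ = m₁ − 5 log₁₀ d₁ + 5 = 4.07 − 3.0086 + 5 = 6.0614.
M₂ = 4.72 − 4.3742 + 5 = 5.3458.
L₁/L₂ = 10^(0.4(M₂ − M₁)) = 10^(0.4 × (-0.7156)) = 10^(-0.28624) = 0.51732.

L₁/L₂ = 0.5173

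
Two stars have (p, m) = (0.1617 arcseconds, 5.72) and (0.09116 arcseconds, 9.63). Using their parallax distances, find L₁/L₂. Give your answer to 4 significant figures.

L₁/L₂ = 11.65

d₁ = 1/p₁ = 1/0.1617″ = 6.1843 pc; d₂ = 1/p₂ = 1/0.09116″ = 10.97 pc.
M₁ = m₁ − 5 log₁₀ d₁ + 5 = 5.72 − 3.9565 + 5 = 6.7635.
M₂ = 9.63 − 5.2010 + 5 = 9.4290.
L₁/L₂ = 10^(0.4(M₂ − M₁)) = 10^(0.4 × 2.6655) = 10^1.06620 = 11.647.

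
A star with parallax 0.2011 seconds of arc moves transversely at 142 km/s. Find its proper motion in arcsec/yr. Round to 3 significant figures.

6.02 arcsec/yr

d = 1/p = 1/0.2011″ = 4.9727 pc.
μ = v_t / (4.74 d) = 142 / (4.74 × 4.9727) = 142 / 23.571 = 6.0244 ″/yr.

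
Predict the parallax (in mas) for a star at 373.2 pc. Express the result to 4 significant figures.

2.680 mas

p = 1/d = 1/373.2 = 0.0026795 arcsec.
= 0.0026795 × 1000 = 2.6795 mas.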